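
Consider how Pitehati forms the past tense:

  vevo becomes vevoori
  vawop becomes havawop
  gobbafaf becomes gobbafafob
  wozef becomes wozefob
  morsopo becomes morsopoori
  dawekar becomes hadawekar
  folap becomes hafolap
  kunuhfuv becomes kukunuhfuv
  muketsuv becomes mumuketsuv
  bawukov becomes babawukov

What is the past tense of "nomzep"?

hanomzep

"nomzep" ends in -p. The stems ending in -p (vawop → havawop, folap → hafolap) add the prefix ha-.
So nomzep → hanomzep.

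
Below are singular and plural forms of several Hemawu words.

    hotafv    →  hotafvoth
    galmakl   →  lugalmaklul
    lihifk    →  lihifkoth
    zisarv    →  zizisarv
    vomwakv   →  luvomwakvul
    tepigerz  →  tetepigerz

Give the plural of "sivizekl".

lusivizeklul

"sivizekl" has second-to-last letter 'k'. The stems whose second-to-last letter is 'k' (vomwakv → luvomwakvul, galmakl → lugalmaklul) add lu- … -ul around the stem.
The other patterns: stems whose second-to-last letter is 'f' add -oth; stems whose second-to-last letter is 'r' repeat the first consonant+vowel as a prefix.
So sivizekl → lusivizeklul.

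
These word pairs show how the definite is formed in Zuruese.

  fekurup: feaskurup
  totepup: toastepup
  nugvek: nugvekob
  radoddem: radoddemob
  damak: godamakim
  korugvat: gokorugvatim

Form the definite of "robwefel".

nugvek and damak both end in -k yet inflect differently (nugvekob, godamakim), so the final letter is not what conditions the rule; the last vowel is.
"robwefel" has last vowel 'e'. The stems whose last vowel is 'e' (nugvek → nugvekob, radoddem → radoddemob) add -ob.
So robwefel → robwefelob.

robwefelob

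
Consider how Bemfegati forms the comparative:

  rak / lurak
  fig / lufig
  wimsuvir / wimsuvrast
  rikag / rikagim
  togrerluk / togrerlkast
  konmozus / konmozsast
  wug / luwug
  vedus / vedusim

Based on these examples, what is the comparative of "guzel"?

guzelim

fig and rikag both end in -g yet inflect differently (lufig, rikagim), so the final letter is not what conditions the rule; the number of vowels is.
"guzel" has 2 vowels. The stems with 2 vowels (rikag → rikagim, vedus → vedusim) add -im.
The other patterns: stems with 1 vowel add the prefix lu-; stems with 3 vowels delete the last vowel and add -ast.
So guzel → guzelim.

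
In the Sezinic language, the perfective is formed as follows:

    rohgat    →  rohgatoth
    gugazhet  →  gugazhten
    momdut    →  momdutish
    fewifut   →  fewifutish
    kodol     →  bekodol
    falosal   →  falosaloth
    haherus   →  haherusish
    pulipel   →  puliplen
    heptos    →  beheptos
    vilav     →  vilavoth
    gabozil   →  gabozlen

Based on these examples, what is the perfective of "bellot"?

bebellot

pulipel and kodol both end in -l yet inflect differently (puliplen, bekodol), so the final letter is not what conditions the rule; the last vowel is.
"bellot" has last vowel 'o'. The stems whose last vowel is 'o' (kodol → bekodol, heptos → beheptos) add the prefix be-.
The other patterns: stems whose last vowel is 'e' or 'i' delete the last vowel and add -en; stems whose last vowel is 'a' add -oth; stems whose last vowel is 'u' add -ish.
So bellot → bebellot.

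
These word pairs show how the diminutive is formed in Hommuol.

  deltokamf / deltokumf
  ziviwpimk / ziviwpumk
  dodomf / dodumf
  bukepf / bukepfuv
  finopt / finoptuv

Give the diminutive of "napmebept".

deltokamf and bukepf both end in -f yet inflect differently (deltokumf, bukepfuv), so the final letter is not what conditions the rule; the second-to-last letter is.
"napmebept" has second-to-last letter 'p'. The stems whose second-to-last letter is 'p' (bukepf → bukepfuv, finopt → finoptuv) add -uv.
The other pattern: stems whose second-to-last letter is 'm' change the last vowel to 'u'.
So napmebept → napmebeptuv.

napmebeptuv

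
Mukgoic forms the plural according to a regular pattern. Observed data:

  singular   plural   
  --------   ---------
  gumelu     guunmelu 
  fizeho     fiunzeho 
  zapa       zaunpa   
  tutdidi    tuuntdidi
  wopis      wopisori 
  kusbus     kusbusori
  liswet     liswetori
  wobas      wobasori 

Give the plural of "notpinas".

tutdidi and wopis both have last vowel 'i' yet inflect differently (tuuntdidi, wopisori), so the last vowel is not what conditions the rule; whether the stem ends in a vowel or a consonant is.
"notpinas" ends in a consonant. The stems ending in a consonant (wopis → wopisori, kusbus → kusbusori, liswet → liswetori) add -ori.
The other pattern: stems ending in a vowel insert -un- after the first vowel.
So notpinas → notpinasori.

notpinasori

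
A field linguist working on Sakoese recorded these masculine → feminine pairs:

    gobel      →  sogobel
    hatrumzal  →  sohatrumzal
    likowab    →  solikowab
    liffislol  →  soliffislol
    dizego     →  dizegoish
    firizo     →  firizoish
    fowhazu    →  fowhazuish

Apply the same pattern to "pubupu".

pubupuish

liffislol and firizo both have last vowel 'o' yet inflect differently (soliffislol, firizoish), so the last vowel is not what conditions the rule; whether the stem ends in a vowel or a consonant is.
"pubupu" ends in a vowel. The stems ending in a vowel (firizo → firizoish, dizego → dizegoish, fowhazu → fowhazuish) add -ish.
So pubupu → pubupuish.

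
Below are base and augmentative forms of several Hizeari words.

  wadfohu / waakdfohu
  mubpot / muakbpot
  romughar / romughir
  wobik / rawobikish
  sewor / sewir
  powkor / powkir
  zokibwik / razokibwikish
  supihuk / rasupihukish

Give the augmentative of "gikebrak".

"gikebrak" ends in -k. The stems ending in -k (wobik → rawobikish, zokibwik → razokibwikish, supihuk → rasupihukish) add ra- … -ish around the stem.
So gikebrak → ragikebrakish.

ragikebrakish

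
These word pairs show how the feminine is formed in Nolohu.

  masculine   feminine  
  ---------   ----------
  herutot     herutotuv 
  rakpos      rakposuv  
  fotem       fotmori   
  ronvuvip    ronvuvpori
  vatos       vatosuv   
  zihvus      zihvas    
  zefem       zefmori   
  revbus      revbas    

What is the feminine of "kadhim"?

vatos and revbus both end in -s yet inflect differently (vatosuv, revbas), so the final letter is not what conditions the rule; the last vowel is.
"kadhim" has last vowel 'i'. The one such stem in the data (ronvuvip → ronvuvpori) deletes the last vowel and adds -ori (as do zefem, fotem), so the same rule applies.
So kadhim → kadhmori.

kadhmori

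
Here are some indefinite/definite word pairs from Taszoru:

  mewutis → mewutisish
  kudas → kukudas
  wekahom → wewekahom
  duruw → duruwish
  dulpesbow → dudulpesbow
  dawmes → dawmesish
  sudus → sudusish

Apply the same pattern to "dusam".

kudas and dawmes both end in -s yet inflect differently (kukudas, dawmesish), so the final letter is not what conditions the rule; the last vowel is.
"dusam" has last vowel 'a'. The one such stem in the data (kudas → kukudas) repeats the first consonant+vowel as a prefix (as do dulpesbow, wekahom), so the same rule applies.
So dusam → dudusam.

dudusam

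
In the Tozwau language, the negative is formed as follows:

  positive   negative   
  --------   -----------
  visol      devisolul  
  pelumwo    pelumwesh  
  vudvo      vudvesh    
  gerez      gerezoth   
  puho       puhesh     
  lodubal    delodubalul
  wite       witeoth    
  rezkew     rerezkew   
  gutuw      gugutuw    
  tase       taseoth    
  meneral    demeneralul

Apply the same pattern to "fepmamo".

puho and visol both have last vowel 'o' yet inflect differently (puhesh, devisolul), so the last vowel is not what conditions the rule; the final letter is.
"fepmamo" ends in -o. The stems ending in -o (puho → puhesh, vudvo → vudvesh, pelumwo → pelumwesh) drop the final letter and add -esh.
So fepmamo → fepmamesh.

fepmamesh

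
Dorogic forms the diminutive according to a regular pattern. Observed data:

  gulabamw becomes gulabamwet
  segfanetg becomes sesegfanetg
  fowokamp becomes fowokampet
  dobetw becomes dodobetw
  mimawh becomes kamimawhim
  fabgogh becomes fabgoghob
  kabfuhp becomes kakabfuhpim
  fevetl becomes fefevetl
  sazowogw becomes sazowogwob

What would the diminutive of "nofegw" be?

nofegwob

"nofegw" has second-to-last letter 'g'. The stems whose second-to-last letter is 'g' (sazowogw → sazowogwob, fabgogh → fabgoghob) add -ob.
The other patterns: stems whose second-to-last letter is 't' repeat the first consonant+vowel as a prefix; stems whose second-to-last letter is 'm' add -et; stems whose second-to-last letter is 'h' or 'w' add ka- … -im around the stem.
So nofegw → nofegwob.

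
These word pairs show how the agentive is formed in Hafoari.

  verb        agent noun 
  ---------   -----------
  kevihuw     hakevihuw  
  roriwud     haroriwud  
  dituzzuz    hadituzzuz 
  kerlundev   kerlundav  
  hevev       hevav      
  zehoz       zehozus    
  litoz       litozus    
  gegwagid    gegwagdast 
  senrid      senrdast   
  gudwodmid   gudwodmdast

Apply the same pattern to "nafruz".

hanafruz

"nafruz" has last vowel 'u'. The stems whose last vowel is 'u' (kevihuw → hakevihuw, roriwud → haroriwud, dituzzuz → hadituzzuz) add the prefix ha-.
The other patterns: stems whose last vowel is 'e' change the last vowel to 'a'; stems whose last vowel is 'o' add -us; stems whose last vowel is 'i' delete the last vowel and add -ast.
So nafruz → hanafruz.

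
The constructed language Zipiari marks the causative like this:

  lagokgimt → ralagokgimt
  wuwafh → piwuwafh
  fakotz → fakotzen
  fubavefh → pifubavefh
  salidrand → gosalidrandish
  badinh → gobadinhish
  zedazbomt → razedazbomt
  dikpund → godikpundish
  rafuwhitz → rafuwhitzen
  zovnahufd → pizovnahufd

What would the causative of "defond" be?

badinh and wuwafh both end in -h yet inflect differently (gobadinhish, piwuwafh), so the final letter is not what conditions the rule; the second-to-last letter is.
"defond" has second-to-last letter 'n'. The stems whose second-to-last letter is 'n' (dikpund → godikpundish, salidrand → gosalidrandish, badinh → gobadinhish) add go- … -ish around the stem.
So defond → godefondish.

godefondish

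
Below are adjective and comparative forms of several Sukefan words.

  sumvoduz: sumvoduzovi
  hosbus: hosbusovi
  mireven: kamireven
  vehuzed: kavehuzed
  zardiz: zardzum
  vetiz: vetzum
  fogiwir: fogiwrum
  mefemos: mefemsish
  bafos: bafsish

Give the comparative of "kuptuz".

sumvoduz and zardiz both end in -z yet inflect differently (sumvoduzovi, zardzum), so the final letter is not what conditions the rule; the last vowel is.
"kuptuz" has last vowel 'u'. The stems whose last vowel is 'u' (sumvoduz → sumvoduzovi, hosbus → hosbusovi) add -ovi.
So kuptuz → kuptuzovi.

kuptuzovi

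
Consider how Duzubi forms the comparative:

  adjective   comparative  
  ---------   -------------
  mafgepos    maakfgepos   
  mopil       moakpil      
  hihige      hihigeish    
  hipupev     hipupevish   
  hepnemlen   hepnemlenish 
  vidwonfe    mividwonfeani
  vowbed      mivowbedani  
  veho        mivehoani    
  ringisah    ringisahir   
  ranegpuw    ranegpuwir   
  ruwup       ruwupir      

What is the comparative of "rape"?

hihige and vidwonfe both end in -e yet inflect differently (hihigeish, mividwonfeani), so the final letter is not what conditions the rule; the first letter is.
"rape" begins with r-. The stems beginning with r- (ringisah → ringisahir, ranegpuw → ranegpuwir, ruwup → ruwupir) add -ir.
So rape → rapeir.

rapeir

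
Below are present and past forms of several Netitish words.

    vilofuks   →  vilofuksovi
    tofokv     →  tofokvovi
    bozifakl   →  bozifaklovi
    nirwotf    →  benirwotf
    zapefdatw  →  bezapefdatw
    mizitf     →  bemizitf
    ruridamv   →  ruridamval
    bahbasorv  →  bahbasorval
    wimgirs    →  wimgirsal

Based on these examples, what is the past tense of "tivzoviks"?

tofokv and ruridamv both end in -v yet inflect differently (tofokvovi, ruridamval), so the final letter is not what conditions the rule; the second-to-last letter is.
"tivzoviks" has second-to-last letter 'k'. The stems whose second-to-last letter is 'k' (vilofuks → vilofuksovi, tofokv → tofokvovi, bozifakl → bozifaklovi) add -ovi.
So tivzoviks → tivzoviksovi.

tivzoviksovi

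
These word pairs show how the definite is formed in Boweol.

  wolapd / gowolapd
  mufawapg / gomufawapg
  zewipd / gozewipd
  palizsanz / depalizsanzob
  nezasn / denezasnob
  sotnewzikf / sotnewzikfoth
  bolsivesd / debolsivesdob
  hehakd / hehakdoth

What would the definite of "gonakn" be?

gonaknoth

wolapd and hehakd both end in -d yet inflect differently (gowolapd, hehakdoth), so the final letter is not what conditions the rule; the second-to-last letter is.
"gonakn" has second-to-last letter 'k'. The stems whose second-to-last letter is 'k' (sotnewzikf → sotnewzikfoth, hehakd → hehakdoth) add -oth.
The other patterns: stems whose second-to-last letter is 'p' add the prefix go-; stems whose second-to-last letter is 'n' or 's' add de- … -ob around the stem.
So gonakn → gonaknoth.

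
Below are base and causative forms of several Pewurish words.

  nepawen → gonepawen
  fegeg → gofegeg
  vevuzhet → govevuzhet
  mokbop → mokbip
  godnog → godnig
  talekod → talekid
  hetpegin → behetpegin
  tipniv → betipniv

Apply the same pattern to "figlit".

befiglit

fegeg and godnog both end in -g yet inflect differently (gofegeg, godnig), so the final letter is not what conditions the rule; the last vowel is.
"figlit" has last vowel 'i'. The stems whose last vowel is 'i' (hetpegin → behetpegin, tipniv → betipniv) add the prefix be-.
So figlit → befiglit.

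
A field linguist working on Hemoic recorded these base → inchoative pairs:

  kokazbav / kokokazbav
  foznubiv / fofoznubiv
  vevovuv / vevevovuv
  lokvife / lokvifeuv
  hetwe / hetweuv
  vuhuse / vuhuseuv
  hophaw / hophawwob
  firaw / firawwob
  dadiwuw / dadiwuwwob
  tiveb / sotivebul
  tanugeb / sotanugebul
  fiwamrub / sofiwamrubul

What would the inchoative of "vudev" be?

vuvudev

"vudev" ends in -v. The stems ending in -v (kokazbav → kokokazbav, foznubiv → fofoznubiv, vevovuv → vevevovuv) repeat the first consonant+vowel as a prefix.
So vudev → vuvudev.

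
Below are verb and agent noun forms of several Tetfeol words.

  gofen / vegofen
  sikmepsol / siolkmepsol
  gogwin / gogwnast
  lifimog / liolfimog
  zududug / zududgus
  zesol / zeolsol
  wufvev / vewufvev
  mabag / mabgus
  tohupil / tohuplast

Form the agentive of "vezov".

"vezov" has last vowel 'o'. The stems whose last vowel is 'o' (lifimog → liolfimog, zesol → zeolsol, sikmepsol → siolkmepsol) insert -ol- after the first vowel.
So vezov → veolzov.

veolzov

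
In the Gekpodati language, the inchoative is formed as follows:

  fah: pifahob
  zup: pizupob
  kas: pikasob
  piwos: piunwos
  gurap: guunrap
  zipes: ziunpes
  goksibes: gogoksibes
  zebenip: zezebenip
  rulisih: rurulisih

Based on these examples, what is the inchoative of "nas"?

pinasob

"nas" has 1 vowel. The stems with 1 vowel (fah → pifahob, zup → pizupob, kas → pikasob) add pi- … -ob around the stem.
The other patterns: stems with 2 vowels insert -un- after the first vowel; stems with 3 vowels repeat the first consonant+vowel as a prefix.
So nas → pinasob.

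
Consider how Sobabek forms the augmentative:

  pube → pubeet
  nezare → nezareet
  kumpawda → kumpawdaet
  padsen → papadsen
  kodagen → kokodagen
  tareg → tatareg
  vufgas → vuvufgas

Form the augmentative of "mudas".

mumudas

pube and padsen both have last vowel 'e' yet inflect differently (pubeet, papadsen), so the last vowel is not what conditions the rule; whether the stem ends in a vowel or a consonant is.
"mudas" ends in a consonant. The stems ending in a consonant (padsen → papadsen, kodagen → kokodagen, tareg → tatareg) repeat the first consonant+vowel as a prefix.
So mudas → mumudas.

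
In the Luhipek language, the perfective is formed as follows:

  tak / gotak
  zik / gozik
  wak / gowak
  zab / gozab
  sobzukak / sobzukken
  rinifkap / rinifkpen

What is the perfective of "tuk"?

tak and sobzukak both end in -k yet inflect differently (gotak, sobzukken), so the final letter is not what conditions the rule; the number of vowels is.
"tuk" has 1 vowel. The stems with 1 vowel (tak → gotak, zik → gozik, wak → gowak) add the prefix go-.
The other pattern: stems with 3 vowels delete the last vowel and add -en.
So tuk → gotuk.

gotuk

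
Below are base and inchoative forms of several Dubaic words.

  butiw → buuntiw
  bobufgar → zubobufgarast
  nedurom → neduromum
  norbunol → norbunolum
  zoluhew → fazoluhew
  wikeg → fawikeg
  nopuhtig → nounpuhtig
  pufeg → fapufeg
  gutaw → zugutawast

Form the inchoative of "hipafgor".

hipafgorum

gutaw and zoluhew both end in -w yet inflect differently (zugutawast, fazoluhew), so the final letter is not what conditions the rule; the last vowel is.
"hipafgor" has last vowel 'o'. The stems whose last vowel is 'o' (nedurom → neduromum, norbunol → norbunolum) add -um.
So hipafgor → hipafgorum.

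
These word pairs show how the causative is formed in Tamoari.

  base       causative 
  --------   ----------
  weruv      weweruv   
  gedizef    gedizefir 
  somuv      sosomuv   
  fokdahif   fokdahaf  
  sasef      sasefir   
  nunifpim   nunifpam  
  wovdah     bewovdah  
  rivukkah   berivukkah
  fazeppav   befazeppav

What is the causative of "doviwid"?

"doviwid" has last vowel 'i'. The stems whose last vowel is 'i' (nunifpim → nunifpam, fokdahif → fokdahaf) change the last vowel to 'a'.
So doviwid → doviwad.

doviwad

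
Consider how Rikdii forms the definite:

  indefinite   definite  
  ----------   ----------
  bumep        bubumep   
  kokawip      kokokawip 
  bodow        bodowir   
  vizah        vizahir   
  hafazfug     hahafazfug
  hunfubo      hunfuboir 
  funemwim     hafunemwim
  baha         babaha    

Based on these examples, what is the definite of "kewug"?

hakewug

"kewug" ends in -g. The one such stem in the data (hafazfug → hahafazfug) adds the prefix ha-, so the same rule applies.
So kewug → hakewug.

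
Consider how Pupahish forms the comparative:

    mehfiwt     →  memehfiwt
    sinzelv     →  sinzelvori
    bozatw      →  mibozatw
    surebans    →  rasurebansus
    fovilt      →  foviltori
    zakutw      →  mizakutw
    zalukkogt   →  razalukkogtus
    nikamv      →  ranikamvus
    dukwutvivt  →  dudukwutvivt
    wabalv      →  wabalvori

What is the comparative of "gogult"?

gogultori

"gogult" has second-to-last letter 'l'. The stems whose second-to-last letter is 'l' (sinzelv → sinzelvori, wabalv → wabalvori, fovilt → foviltori) add -ori.
So gogult → gogultori.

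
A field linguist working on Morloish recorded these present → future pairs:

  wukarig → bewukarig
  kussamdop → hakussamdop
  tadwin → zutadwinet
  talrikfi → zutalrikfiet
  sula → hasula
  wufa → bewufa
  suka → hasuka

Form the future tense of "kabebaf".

wufa and suka both end in -a yet inflect differently (bewufa, hasuka), so the final letter is not what conditions the rule; the first letter is.
"kabebaf" begins with k-. The one such stem in the data (kussamdop → hakussamdop) adds the prefix ha-, so the same rule applies.
The other patterns: stems beginning with t- add zu- … -et around the stem; stems beginning with w- add the prefix be-.
So kabebaf → hakabebaf.

hakabebaf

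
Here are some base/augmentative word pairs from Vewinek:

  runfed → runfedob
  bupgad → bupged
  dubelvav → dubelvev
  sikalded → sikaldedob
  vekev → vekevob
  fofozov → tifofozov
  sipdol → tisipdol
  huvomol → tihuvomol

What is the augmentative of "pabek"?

dubelvav and vekev both end in -v yet inflect differently (dubelvev, vekevob), so the final letter is not what conditions the rule; the last vowel is.
"pabek" has last vowel 'e'. The stems whose last vowel is 'e' (vekev → vekevob, runfed → runfedob, sikalded → sikaldedob) add -ob.
The other patterns: stems whose last vowel is 'a' change the last vowel to 'e'; stems whose last vowel is 'o' add the prefix ti-.
So pabek → pabekob.

pabekob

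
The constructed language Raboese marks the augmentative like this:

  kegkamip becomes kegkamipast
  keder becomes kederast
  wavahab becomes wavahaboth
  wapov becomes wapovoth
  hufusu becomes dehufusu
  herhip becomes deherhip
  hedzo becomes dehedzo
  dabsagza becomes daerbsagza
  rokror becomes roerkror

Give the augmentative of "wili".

wilioth

kegkamip and herhip both end in -p yet inflect differently (kegkamipast, deherhip), so the final letter is not what conditions the rule; the first letter is.
"wili" begins with w-. The stems beginning with w- (wavahab → wavahaboth, wapov → wapovoth) add -oth.
The other patterns: stems beginning with k- add -ast; stems beginning with h- add the prefix de-; stems beginning with d- or r- insert -er- after the first vowel.
So wili → wilioth.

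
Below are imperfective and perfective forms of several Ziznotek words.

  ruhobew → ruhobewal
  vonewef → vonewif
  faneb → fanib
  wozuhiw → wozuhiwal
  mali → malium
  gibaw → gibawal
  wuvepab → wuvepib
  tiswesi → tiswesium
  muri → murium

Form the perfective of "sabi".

sabium

"sabi" ends in -i. The stems ending in -i (tiswesi → tiswesium, mali → malium, muri → murium) add -um.
So sabi → sabium.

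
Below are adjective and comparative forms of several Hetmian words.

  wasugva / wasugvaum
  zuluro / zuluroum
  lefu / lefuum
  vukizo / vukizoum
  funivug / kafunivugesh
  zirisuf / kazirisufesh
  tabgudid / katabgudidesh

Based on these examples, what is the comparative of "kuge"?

kugeum

lefu and funivug both have last vowel 'u' yet inflect differently (lefuum, kafunivugesh), so the last vowel is not what conditions the rule; whether the stem ends in a vowel or a consonant is.
"kuge" ends in a vowel. The stems ending in a vowel (wasugva → wasugvaum, zuluro → zuluroum, lefu → lefuum) add -um.
The other pattern: stems ending in a consonant add ka- … -esh around the stem.
So kuge → kugeum.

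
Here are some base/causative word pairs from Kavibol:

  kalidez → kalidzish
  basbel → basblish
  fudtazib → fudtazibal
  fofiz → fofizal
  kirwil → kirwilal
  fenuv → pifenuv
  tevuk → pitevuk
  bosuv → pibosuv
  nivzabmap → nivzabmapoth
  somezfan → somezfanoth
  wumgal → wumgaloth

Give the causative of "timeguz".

pitimeguz

"timeguz" has last vowel 'u'. The stems whose last vowel is 'u' (fenuv → pifenuv, tevuk → pitevuk, bosuv → pibosuv) add the prefix pi-.
So timeguz → pitimeguz.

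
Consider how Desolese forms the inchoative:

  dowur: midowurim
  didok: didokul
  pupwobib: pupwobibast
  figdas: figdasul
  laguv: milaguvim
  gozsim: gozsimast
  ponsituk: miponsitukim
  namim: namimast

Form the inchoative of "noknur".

minoknurim

"noknur" has last vowel 'u'. The stems whose last vowel is 'u' (laguv → milaguvim, ponsituk → miponsitukim, dowur → midowurim) add mi- … -im around the stem.
The other patterns: stems whose last vowel is 'i' add -ast; stems whose last vowel is 'a' or 'o' add -ul.
So noknur → minoknurim.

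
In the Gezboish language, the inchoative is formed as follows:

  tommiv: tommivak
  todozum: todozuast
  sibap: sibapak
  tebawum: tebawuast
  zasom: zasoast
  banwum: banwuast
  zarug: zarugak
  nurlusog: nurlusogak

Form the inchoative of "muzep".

muzepak

tebawum and zarug both have last vowel 'u' yet inflect differently (tebawuast, zarugak), so the last vowel is not what conditions the rule; the final letter is.
"muzep" ends in -p. The one such stem in the data (sibap → sibapak) adds -ak, so the same rule applies.
So muzep → muzepak.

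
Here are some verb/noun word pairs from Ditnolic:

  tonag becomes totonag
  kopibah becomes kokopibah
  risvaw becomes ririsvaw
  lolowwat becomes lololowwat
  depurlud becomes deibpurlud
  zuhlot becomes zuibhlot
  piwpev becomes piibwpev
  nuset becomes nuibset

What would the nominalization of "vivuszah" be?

vivivuszah

lolowwat and zuhlot both end in -t yet inflect differently (lololowwat, zuibhlot), so the final letter is not what conditions the rule; the last vowel is.
"vivuszah" has last vowel 'a'. The stems whose last vowel is 'a' (tonag → totonag, kopibah → kokopibah, risvaw → ririsvaw) repeat the first consonant+vowel as a prefix.
The other pattern: stems whose last vowel is 'e', 'o' or 'u' insert -ib- after the first vowel.
So vivuszah → vivivuszah.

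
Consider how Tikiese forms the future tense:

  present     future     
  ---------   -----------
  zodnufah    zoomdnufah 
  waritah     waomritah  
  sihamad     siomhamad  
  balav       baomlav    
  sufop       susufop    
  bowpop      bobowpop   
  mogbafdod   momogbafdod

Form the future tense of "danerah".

sihamad and mogbafdod both end in -d yet inflect differently (siomhamad, momogbafdod), so the final letter is not what conditions the rule; the last vowel is.
"danerah" has last vowel 'a'. The stems whose last vowel is 'a' (zodnufah → zoomdnufah, waritah → waomritah, sihamad → siomhamad) insert -om- after the first vowel.
The other pattern: stems whose last vowel is 'o' repeat the first consonant+vowel as a prefix.
So danerah → daomnerah.

daomnerah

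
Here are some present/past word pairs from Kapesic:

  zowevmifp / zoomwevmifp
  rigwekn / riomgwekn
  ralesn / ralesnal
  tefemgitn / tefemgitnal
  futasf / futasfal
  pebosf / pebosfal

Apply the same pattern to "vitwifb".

rigwekn and ralesn both end in -n yet inflect differently (riomgwekn, ralesnal), so the final letter is not what conditions the rule; the second-to-last letter is.
"vitwifb" has second-to-last letter 'f'. The one such stem in the data (zowevmifp → zoomwevmifp) inserts -om- after the first vowel (as does rigwekn), so the same rule applies.
The other pattern: stems whose second-to-last letter is 's' or 't' add -al.
So vitwifb → viomtwifb.

viomtwifb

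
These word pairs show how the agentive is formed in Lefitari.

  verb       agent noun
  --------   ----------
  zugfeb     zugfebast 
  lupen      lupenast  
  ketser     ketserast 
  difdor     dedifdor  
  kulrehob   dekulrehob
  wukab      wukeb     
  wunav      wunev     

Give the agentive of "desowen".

desowenast

ketser and difdor both end in -r yet inflect differently (ketserast, dedifdor), so the final letter is not what conditions the rule; the last vowel is.
"desowen" has last vowel 'e'. The stems whose last vowel is 'e' (zugfeb → zugfebast, lupen → lupenast, ketser → ketserast) add -ast.
The other patterns: stems whose last vowel is 'o' add the prefix de-; stems whose last vowel is 'a' change the last vowel to 'e'.
So desowen → desowenast.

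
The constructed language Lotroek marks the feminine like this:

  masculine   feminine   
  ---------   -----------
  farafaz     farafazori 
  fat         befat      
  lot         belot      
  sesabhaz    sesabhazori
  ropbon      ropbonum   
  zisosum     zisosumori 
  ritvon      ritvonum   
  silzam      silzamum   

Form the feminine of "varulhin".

varulhinori

silzam and zisosum both end in -m yet inflect differently (silzamum, zisosumori), so the final letter is not what conditions the rule; the number of vowels is.
"varulhin" has 3 vowels. The stems with 3 vowels (farafaz → farafazori, sesabhaz → sesabhazori, zisosum → zisosumori) add -ori.
The other patterns: stems with 1 vowel add the prefix be-; stems with 2 vowels add -um.
So varulhin → varulhinori.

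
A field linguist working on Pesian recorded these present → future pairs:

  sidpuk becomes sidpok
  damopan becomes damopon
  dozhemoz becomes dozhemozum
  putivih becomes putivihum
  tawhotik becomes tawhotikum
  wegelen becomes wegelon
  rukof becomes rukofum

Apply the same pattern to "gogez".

gogoz

tawhotik and sidpuk both end in -k yet inflect differently (tawhotikum, sidpok), so the final letter is not what conditions the rule; the last vowel is.
"gogez" has last vowel 'e'. The one such stem in the data (wegelen → wegelon) changes the last vowel to 'o' (as do sidpuk, damopan), so the same rule applies.
The other pattern: stems whose last vowel is 'i' or 'o' add -um.
So gogez → gogoz.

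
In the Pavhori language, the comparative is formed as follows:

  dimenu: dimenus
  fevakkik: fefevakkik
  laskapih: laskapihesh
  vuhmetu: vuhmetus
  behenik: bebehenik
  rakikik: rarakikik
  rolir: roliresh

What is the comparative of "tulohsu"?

tulohsus

"tulohsu" ends in -u. The stems ending in -u (dimenu → dimenus, vuhmetu → vuhmetus) drop the final letter and add -us.
The other patterns: stems ending in -k repeat the first consonant+vowel as a prefix; stems ending in -h or -r add -esh.
So tulohsu → tulohsus.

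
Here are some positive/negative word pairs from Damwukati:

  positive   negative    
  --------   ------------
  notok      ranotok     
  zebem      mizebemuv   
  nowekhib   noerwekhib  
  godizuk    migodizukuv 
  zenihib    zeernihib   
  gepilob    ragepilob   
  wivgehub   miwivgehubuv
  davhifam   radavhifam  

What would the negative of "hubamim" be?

huerbamim

"hubamim" has last vowel 'i'. The stems whose last vowel is 'i' (zenihib → zeernihib, nowekhib → noerwekhib) insert -er- after the first vowel.
The other patterns: stems whose last vowel is 'a' or 'o' add the prefix ra-; stems whose last vowel is 'e' or 'u' add mi- … -uv around the stem.
So hubamim → huerbamim.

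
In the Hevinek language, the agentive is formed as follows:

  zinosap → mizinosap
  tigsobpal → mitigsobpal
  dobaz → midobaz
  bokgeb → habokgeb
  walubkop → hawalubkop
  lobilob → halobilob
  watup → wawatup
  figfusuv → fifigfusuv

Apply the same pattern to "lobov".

zinosap and walubkop both end in -p yet inflect differently (mizinosap, hawalubkop), so the final letter is not what conditions the rule; the last vowel is.
"lobov" has last vowel 'o'. The stems whose last vowel is 'o' (walubkop → hawalubkop, lobilob → halobilob) add the prefix ha-.
The other patterns: stems whose last vowel is 'a' add the prefix mi-; stems whose last vowel is 'u' repeat the first consonant+vowel as a prefix.
So lobov → halobov.

halobov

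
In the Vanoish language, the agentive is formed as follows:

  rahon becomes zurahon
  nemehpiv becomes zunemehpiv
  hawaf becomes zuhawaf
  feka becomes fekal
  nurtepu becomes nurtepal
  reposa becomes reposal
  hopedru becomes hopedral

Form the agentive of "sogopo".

hawaf and feka both have last vowel 'a' yet inflect differently (zuhawaf, fekal), so the last vowel is not what conditions the rule; whether the stem ends in a vowel or a consonant is.
"sogopo" ends in a vowel. The stems ending in a vowel (feka → fekal, nurtepu → nurtepal, reposa → reposal) drop the final letter and add -al.
The other pattern: stems ending in a consonant add the prefix zu-.
So sogopo → sogopal.

sogopal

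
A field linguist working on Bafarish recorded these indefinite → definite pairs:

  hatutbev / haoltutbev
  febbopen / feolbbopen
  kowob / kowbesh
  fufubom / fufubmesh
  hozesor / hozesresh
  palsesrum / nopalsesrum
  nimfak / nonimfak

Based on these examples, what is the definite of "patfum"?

fufubom and palsesrum both end in -m yet inflect differently (fufubmesh, nopalsesrum), so the final letter is not what conditions the rule; the last vowel is.
"patfum" has last vowel 'u'. The one such stem in the data (palsesrum → nopalsesrum) adds the prefix no-, so the same rule applies.
So patfum → nopatfum.

nopatfum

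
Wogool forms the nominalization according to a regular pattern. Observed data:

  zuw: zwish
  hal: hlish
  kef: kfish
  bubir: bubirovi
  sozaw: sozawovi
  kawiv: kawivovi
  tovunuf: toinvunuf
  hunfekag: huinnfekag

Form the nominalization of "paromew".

zuw and sozaw both end in -w yet inflect differently (zwish, sozawovi), so the final letter is not what conditions the rule; the number of vowels is.
"paromew" has 3 vowels. The stems with 3 vowels (tovunuf → toinvunuf, hunfekag → huinnfekag) insert -in- after the first vowel.
So paromew → painromew.

painromew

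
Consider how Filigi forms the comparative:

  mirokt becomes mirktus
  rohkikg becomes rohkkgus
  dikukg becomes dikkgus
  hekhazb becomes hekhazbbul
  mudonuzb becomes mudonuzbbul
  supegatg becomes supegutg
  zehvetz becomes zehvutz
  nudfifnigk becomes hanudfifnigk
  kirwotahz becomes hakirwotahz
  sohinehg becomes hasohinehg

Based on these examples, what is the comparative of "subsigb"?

rohkikg and supegatg both end in -g yet inflect differently (rohkkgus, supegutg), so the final letter is not what conditions the rule; the second-to-last letter is.
"subsigb" has second-to-last letter 'g'. The one such stem in the data (nudfifnigk → hanudfifnigk) adds the prefix ha-, so the same rule applies.
The other patterns: stems whose second-to-last letter is 'k' delete the last vowel and add -us; stems whose second-to-last letter is 'z' double the final consonant and add -ul; stems whose second-to-last letter is 't' change the last vowel to 'u'.
So subsigb → hasubsigb.

hasubsigb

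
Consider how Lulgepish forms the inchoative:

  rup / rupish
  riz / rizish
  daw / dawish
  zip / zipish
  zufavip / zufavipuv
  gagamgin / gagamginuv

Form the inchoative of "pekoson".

zufavip and rup both end in -p yet inflect differently (zufavipuv, rupish), so the final letter is not what conditions the rule; the number of vowels is.
"pekoson" has 3 vowels. The stems with 3 vowels (gagamgin → gagamginuv, zufavip → zufavipuv) add -uv.
The other pattern: stems with 1 vowel add -ish.
So pekoson → pekosonuv.

pekosonuv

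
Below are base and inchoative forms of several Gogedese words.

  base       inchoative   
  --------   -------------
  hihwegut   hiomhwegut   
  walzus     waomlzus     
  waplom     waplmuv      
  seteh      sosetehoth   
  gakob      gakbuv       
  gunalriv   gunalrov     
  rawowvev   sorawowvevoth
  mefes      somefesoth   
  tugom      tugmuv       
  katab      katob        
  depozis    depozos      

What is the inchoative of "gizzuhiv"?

walzus and mefes both end in -s yet inflect differently (waomlzus, somefesoth), so the final letter is not what conditions the rule; the last vowel is.
"gizzuhiv" has last vowel 'i'. The stems whose last vowel is 'i' (gunalriv → gunalrov, depozis → depozos) change the last vowel to 'o'.
So gizzuhiv → gizzuhov.

gizzuhov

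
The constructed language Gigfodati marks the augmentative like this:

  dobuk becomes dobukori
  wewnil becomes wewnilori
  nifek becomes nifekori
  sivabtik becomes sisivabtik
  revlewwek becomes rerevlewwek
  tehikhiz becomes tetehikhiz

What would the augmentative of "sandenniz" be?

dobuk and sivabtik both end in -k yet inflect differently (dobukori, sisivabtik), so the final letter is not what conditions the rule; the number of vowels is.
"sandenniz" has 3 vowels. The stems with 3 vowels (sivabtik → sisivabtik, revlewwek → rerevlewwek, tehikhiz → tetehikhiz) repeat the first consonant+vowel as a prefix.
So sandenniz → sasandenniz.

sasandenniz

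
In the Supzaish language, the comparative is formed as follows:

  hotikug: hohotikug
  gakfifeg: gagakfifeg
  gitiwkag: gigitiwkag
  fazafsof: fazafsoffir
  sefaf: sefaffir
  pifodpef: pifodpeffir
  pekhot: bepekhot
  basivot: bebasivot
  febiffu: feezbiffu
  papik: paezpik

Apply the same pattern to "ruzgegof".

ruzgegoffir

"ruzgegof" ends in -f. The stems ending in -f (fazafsof → fazafsoffir, sefaf → sefaffir, pifodpef → pifodpeffir) double the final consonant and add -ir.
So ruzgegof → ruzgegoffir.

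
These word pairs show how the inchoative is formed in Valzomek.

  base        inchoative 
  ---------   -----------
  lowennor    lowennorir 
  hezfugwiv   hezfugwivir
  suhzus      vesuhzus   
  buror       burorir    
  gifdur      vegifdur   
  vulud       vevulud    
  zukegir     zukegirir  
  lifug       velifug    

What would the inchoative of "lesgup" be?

velesgup

gifdur and zukegir both end in -r yet inflect differently (vegifdur, zukegirir), so the final letter is not what conditions the rule; the last vowel is.
"lesgup" has last vowel 'u'. The stems whose last vowel is 'u' (lifug → velifug, gifdur → vegifdur, vulud → vevulud) add the prefix ve-.
The other pattern: stems whose last vowel is 'i' or 'o' add -ir.
So lesgup → velesgup.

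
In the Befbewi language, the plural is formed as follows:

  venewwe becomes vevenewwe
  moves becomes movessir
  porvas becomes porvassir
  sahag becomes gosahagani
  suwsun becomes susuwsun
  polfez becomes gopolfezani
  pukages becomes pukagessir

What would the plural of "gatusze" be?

gagatusze

"gatusze" ends in -e. The one such stem in the data (venewwe → vevenewwe) repeats the first consonant+vowel as a prefix (as does suwsun), so the same rule applies.
The other patterns: stems ending in -s double the final consonant and add -ir; stems ending in -g or -z add go- … -ani around the stem.
So gatusze → gagatusze.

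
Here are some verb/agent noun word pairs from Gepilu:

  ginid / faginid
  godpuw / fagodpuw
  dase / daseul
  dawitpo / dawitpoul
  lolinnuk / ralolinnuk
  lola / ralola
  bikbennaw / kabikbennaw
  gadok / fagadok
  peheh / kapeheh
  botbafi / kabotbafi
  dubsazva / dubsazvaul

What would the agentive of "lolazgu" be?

gadok and lolinnuk both end in -k yet inflect differently (fagadok, ralolinnuk), so the final letter is not what conditions the rule; the first letter is.
"lolazgu" begins with l-. The stems beginning with l- (lolinnuk → ralolinnuk, lola → ralola) add the prefix ra-.
The other patterns: stems beginning with g- add the prefix fa-; stems beginning with d- add -ul; stems beginning with b- or p- add the prefix ka-.
So lolazgu → ralolazgu.

ralolazgu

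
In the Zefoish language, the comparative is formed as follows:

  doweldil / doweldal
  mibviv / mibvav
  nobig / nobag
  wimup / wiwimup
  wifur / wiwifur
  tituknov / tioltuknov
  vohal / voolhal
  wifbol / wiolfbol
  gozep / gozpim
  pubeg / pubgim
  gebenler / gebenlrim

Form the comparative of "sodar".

mibviv and tituknov both end in -v yet inflect differently (mibvav, tioltuknov), so the final letter is not what conditions the rule; the last vowel is.
"sodar" has last vowel 'a'. The one such stem in the data (vohal → voolhal) inserts -ol- after the first vowel (as do tituknov, wifbol), so the same rule applies.
The other patterns: stems whose last vowel is 'i' change the last vowel to 'a'; stems whose last vowel is 'u' repeat the first consonant+vowel as a prefix; stems whose last vowel is 'e' delete the last vowel and add -im.
So sodar → sooldar.

sooldar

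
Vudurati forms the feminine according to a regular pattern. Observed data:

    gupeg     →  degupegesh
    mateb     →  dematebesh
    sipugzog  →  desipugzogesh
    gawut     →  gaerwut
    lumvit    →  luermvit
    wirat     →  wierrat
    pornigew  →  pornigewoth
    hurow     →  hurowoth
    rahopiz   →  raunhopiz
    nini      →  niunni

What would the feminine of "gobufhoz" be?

gupeg and pornigew both have last vowel 'e' yet inflect differently (degupegesh, pornigewoth), so the last vowel is not what conditions the rule; the final letter is.
"gobufhoz" ends in -z. The one such stem in the data (rahopiz → raunhopiz) inserts -un- after the first vowel (as does nini), so the same rule applies.
So gobufhoz → gounbufhoz.

gounbufhoz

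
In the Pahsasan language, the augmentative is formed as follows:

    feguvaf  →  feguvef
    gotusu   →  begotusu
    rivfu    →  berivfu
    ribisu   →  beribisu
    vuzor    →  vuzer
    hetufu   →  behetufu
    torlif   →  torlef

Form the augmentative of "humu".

rivfu and torlif both have 2 vowels yet inflect differently (berivfu, torlef), so the number of vowels is not what conditions the rule; the final letter is.
"humu" ends in -u. The stems ending in -u (hetufu → behetufu, rivfu → berivfu, ribisu → beribisu) add the prefix be-.
So humu → behumu.

behumu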